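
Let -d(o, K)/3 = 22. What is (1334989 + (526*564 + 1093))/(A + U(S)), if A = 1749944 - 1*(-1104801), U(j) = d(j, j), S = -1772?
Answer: 1632746/2854679 ≈ 0.57195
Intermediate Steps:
d(o, K) = -66 (d(o, K) = -3*22 = -66)
U(j) = -66
A = 2854745 (A = 1749944 + 1104801 = 2854745)
(1334989 + (526*564 + 1093))/(A + U(S)) = (1334989 + (526*564 + 1093))/(2854745 - 66) = (1334989 + (296664 + 1093))/2854679 = (1334989 + 297757)*(1/2854679) = 1632746*(1/2854679) = 1632746/2854679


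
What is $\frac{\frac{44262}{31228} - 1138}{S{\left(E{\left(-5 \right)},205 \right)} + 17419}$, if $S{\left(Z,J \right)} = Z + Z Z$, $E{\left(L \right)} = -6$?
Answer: $- \frac{17746601}{272448686} \approx -0.065137$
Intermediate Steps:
$S{\left(Z,J \right)} = Z + Z^{2}$
$\frac{\frac{44262}{31228} - 1138}{S{\left(E{\left(-5 \right)},205 \right)} + 17419} = \frac{\frac{44262}{31228} - 1138}{- 6 \left(1 - 6\right) + 17419} = \frac{44262 \cdot \frac{1}{31228} - 1138}{\left(-6\right) \left(-5\right) + 17419} = \frac{\frac{22131}{15614} - 1138}{30 + 17419} = - \frac{17746601}{15614 \cdot 17449} = \left(- \frac{17746601}{15614}\right) \frac{1}{17449} = - \frac{17746601}{272448686}$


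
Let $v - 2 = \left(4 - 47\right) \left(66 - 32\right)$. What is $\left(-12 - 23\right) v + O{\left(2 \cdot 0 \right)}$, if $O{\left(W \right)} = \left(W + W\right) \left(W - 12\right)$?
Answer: $51100$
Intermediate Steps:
$O{\left(W \right)} = 2 W \left(-12 + W\right)$
$v = -1460$ ($v = 2 + \left(4 - 47\right) \left(66 - 32\right) = 2 - 1462 = -1460$)
$\left(-12 - 23\right) v + O{\left(2 \cdot 0 \right)} = \left(-12 - 23\right) \left(-1460\right) + 2 \cdot 2 \cdot 0 \left(-12 + 2 \cdot 0\right) = \left(-35\right) \left(-1460\right) + 2 \cdot 0 \left(-12 + 0\right) = 51100 + 2 \cdot 0 \left(-12\right) = 51100 + 0 = 51100$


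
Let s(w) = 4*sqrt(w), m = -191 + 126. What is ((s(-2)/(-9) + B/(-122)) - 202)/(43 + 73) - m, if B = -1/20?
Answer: 17904721/283040 - I*sqrt(2)/261 ≈ 63.259 - 0.0054184*I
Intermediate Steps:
m = -65
B = -1/20 (B = -1*1/20 = -1/20 ≈ -0.050000)
((s(-2)/(-9) + B/(-122)) - 202)/(43 + 73) - m = (((4*sqrt(-2))/(-9) - 1/20/(-122)) - 202)/(43 + 73) - 1*(-65) = (((4*(I*sqrt(2)))*(-1/9) - 1/20*(-1/122)) - 202)/116 + 65 = (((4*I*sqrt(2))*(-1/9) + 1/2440) - 202)*(1/116) + 65 = ((-4*I*sqrt(2)/9 + 1/2440) - 202)*(1/116) + 65 = ((1/2440 - 4*I*sqrt(2)/9) - 202)*(1/116) + 65 = (-492879/2440 - 4*I*sqrt(2)/9)*(1/116) + 65 = (-492879/283040 - I*sqrt(2)/261) + 65 = 17904721/283040 - I*sqrt(2)/261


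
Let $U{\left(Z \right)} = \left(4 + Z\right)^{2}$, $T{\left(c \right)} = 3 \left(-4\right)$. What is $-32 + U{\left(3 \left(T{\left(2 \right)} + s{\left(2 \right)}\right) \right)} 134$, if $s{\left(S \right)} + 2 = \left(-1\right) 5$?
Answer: $376374$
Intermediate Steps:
$s{\left(S \right)} = -7$ ($s{\left(S \right)} = -2 - 5 = -7$)
$T{\left(c \right)} = -12$
$-32 + U{\left(3 \left(T{\left(2 \right)} + s{\left(2 \right)}\right) \right)} 134 = -32 + \left(4 + 3 \left(-12 - 7\right)\right)^{2} \cdot 134 = -32 + \left(4 + 3 \left(-19\right)\right)^{2} \cdot 134 = -32 + \left(4 - 57\right)^{2} \cdot 134 = -32 + \left(-53\right)^{2} \cdot 134 = -32 + 2809 \cdot 134 = -32 + 376406 = 376374$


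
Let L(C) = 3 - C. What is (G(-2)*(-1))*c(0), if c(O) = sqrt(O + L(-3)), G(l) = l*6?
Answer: 12*sqrt(6) ≈ 29.394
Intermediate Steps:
G(l) = 6*l
c(O) = sqrt(6 + O) (c(O) = sqrt(O + (3 - 1*(-3))) = sqrt(O + (3 + 3)) = sqrt(O + 6) = sqrt(6 + O))
(G(-2)*(-1))*c(0) = ((6*(-2))*(-1))*sqrt(6 + 0) = (-12*(-1))*sqrt(6) = 12*sqrt(6)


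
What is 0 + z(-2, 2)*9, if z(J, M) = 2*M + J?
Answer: 18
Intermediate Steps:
z(J, M) = J + 2*M
0 + z(-2, 2)*9 = 0 + (-2 + 2*2)*9 = 0 + (-2 + 4)*9 = 0 + 2*9 = 0 + 18 = 18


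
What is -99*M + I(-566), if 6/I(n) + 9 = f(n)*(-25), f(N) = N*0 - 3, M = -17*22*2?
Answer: 814573/11 ≈ 74052.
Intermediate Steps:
M = -748 (M = -374*2 = -748)
f(N) = -3 (f(N) = 0 - 3 = -3)
I(n) = 1/11 (I(n) = 6/(-9 - 3*(-25)) = 6/(-9 + 75) = 6/66 = 6*(1/66) = 1/11)
-99*M + I(-566) = -99*(-748) + 1/11 = 74052 + 1/11 = 814573/11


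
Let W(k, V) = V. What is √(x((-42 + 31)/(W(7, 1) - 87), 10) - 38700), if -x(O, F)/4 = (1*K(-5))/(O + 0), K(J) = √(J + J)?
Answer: 2*√(-1170675 - 946*I*√10)/11 ≈ 0.25135 - 196.72*I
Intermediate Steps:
K(J) = √2*√J (K(J) = √(2*J) = √2*√J)
x(O, F) = -4*I*√10/O (x(O, F) = -4*1*(√2*√(-5))/(O + 0) = -4*1*(√2*(I*√5))/O = -4*1*(I*√10)/O = -4*I*√10/O)
√(x((-42 + 31)/(W(7, 1) - 87), 10) - 38700) = √(-4*I*√10/((-42 + 31)/(1 - 87)) - 38700) = √(-4*I*√10/((-11/(-86))) - 38700) = √(-4*I*√10/((-11*(-1/86))) - 38700) = √(-4*I*√10/11/86 - 38700) = √(-4*I*√10*86/11 - 38700) = √(-344*I*√10/11 - 38700) = √(-38700 - 344*I*√10/11)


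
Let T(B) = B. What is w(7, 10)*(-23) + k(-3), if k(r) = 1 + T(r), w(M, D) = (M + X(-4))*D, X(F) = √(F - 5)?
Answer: -1612 - 690*I ≈ -1612.0 - 690.0*I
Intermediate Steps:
X(F) = √(-5 + F)
w(M, D) = D*(M + 3*I) (w(M, D) = (M + √(-5 - 4))*D = (M + √(-9))*D = (M + 3*I)*D = D*(M + 3*I))
k(r) = 1 + r
w(7, 10)*(-23) + k(-3) = (10*(7 + 3*I))*(-23) + (1 - 3) = (70 + 30*I)*(-23) - 2 = (-1610 - 690*I) - 2 = -1612 - 690*I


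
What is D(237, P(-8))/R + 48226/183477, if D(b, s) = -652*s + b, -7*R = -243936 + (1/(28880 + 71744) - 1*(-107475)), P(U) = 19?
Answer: -908135122190098/2519368861372251 ≈ -0.36046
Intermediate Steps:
R = 13731251663/704368 (R = -(-243936 + (1/(28880 + 71744) - 1*(-107475)))/7 = -(-243936 + (1/100624 + 107475))/7 = -(-243936 + 10814564401/100624)/7 = -1/7*(-13731251663/100624) = 13731251663/704368 ≈ 19494.)
D(b, s) = b - 652*s
D(237, P(-8))/R + 48226/183477 = (237 - 652*19)/(13731251663/704368) + 48226/183477 = (237 - 12388)*(704368/13731251663) + 48226*(1/183477) = -12151*704368/13731251663 + 48226/183477 = -8558775568/13731251663 + 48226/183477 = -908135122190098/2519368861372251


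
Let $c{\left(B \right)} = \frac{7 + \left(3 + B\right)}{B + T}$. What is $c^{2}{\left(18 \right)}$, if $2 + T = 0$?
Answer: $\frac{49}{16} \approx 3.0625$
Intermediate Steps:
$T = -2$ ($T = -2 + 0 = -2$)
$c{\left(B \right)} = \frac{10 + B}{-2 + B}$ ($c{\left(B \right)} = \frac{7 + \left(3 + B\right)}{B - 2} = \frac{10 + B}{-2 + B}$)
$c^{2}{\left(18 \right)} = \left(\frac{10 + 18}{-2 + 18}\right)^{2} = \left(\frac{1}{16} \cdot 28\right)^{2} = \left(\frac{7}{4}\right)^{2} = \frac{49}{16}$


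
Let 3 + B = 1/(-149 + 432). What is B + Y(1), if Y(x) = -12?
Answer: -4244/283 ≈ -14.996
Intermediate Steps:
B = -848/283 (B = -3 + 1/(-149 + 432) = -3 + 1/283 = -848/283 ≈ -2.9965)
B + Y(1) = -848/283 - 12 = -4244/283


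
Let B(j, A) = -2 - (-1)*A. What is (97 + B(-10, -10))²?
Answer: 7225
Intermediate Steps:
B(j, A) = -2 + A
(97 + B(-10, -10))² = (97 + (-2 - 10))² = (97 - 12)² = 85² = 7225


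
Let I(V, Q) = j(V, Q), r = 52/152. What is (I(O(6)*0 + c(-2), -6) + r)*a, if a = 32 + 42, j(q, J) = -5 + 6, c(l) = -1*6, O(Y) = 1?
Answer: 1887/19 ≈ 99.316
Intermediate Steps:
c(l) = -6
j(q, J) = 1
r = 13/38 (r = 52*(1/152) = 13/38 ≈ 0.34211)
I(V, Q) = 1
a = 74
(I(O(6)*0 + c(-2), -6) + r)*a = (1 + 13/38)*74 = (51/38)*74 = 1887/19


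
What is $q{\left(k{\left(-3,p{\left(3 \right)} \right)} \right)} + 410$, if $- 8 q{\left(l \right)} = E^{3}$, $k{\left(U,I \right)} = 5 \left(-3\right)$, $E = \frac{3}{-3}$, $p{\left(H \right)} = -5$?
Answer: $\frac{3281}{8} \approx 410.13$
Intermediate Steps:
$E = -1$ ($E = 3 \left(- \frac{1}{3}\right) = -1$)
$k{\left(U,I \right)} = -15$
$q{\left(l \right)} = \frac{1}{8}$ ($q{\left(l \right)} = - \frac{\left(-1\right)^{3}}{8} = \left(- \frac{1}{8}\right) \left(-1\right) = \frac{1}{8}$)
$q{\left(k{\left(-3,p{\left(3 \right)} \right)} \right)} + 410 = \frac{1}{8} + 410 = \frac{3281}{8}$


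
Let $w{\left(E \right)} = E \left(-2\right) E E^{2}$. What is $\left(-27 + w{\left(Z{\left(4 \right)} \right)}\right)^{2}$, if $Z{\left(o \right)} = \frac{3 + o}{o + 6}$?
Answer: $\frac{18879034801}{25000000} \approx 755.16$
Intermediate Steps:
$Z{\left(o \right)} = \frac{3 + o}{6 + o}$
$w{\left(E \right)} = - 2 E^{4}$ ($w{\left(E \right)} = - 2 E E^{3} = - 2 E^{4}$)
$\left(-27 + w{\left(Z{\left(4 \right)} \right)}\right)^{2} = \left(-27 - 2 \left(\frac{3 + 4}{6 + 4}\right)^{4}\right)^{2} = \left(-27 - 2 \left(\frac{1}{10} \cdot 7\right)^{4}\right)^{2} = \left(-27 - 2 \left(\frac{7}{10}\right)^{4}\right)^{2} = \left(-27 - \frac{2401}{5000}\right)^{2} = \left(- \frac{137401}{5000}\right)^{2} = \frac{18879034801}{25000000}$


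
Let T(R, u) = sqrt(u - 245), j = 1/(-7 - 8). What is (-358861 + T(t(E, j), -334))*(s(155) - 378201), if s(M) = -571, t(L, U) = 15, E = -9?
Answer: 135926498692 - 378772*I*sqrt(579) ≈ 1.3593e+11 - 9.1142e+6*I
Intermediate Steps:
j = -1/15 (j = 1/(-15) = -1/15 ≈ -0.066667)
T(R, u) = sqrt(-245 + u)
(-358861 + T(t(E, j), -334))*(s(155) - 378201) = (-358861 + sqrt(-245 - 334))*(-571 - 378201) = (-358861 + sqrt(-579))*(-378772) = (-358861 + I*sqrt(579))*(-378772) = 135926498692 - 378772*I*sqrt(579)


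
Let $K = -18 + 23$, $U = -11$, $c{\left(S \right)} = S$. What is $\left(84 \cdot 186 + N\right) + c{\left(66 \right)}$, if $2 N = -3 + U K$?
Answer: $15661$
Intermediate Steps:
$K = 5$
$N = -29$ ($N = \frac{-3 - 55}{2} = \frac{1}{2} \left(-58\right) = -29$)
$\left(84 \cdot 186 + N\right) + c{\left(66 \right)} = \left(84 \cdot 186 - 29\right) + 66 = \left(15624 - 29\right) + 66 = 15595 + 66 = 15661$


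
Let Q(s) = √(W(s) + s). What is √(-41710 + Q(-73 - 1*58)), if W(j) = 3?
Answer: √(-41710 + 8*I*√2) ≈ 0.028 + 204.23*I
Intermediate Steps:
Q(s) = √(3 + s)
√(-41710 + Q(-73 - 1*58)) = √(-41710 + √(3 + (-73 - 1*58))) = √(-41710 + √(3 + (-73 - 58))) = √(-41710 + √(3 - 131)) = √(-41710 + √(-128)) = √(-41710 + 8*I*√2)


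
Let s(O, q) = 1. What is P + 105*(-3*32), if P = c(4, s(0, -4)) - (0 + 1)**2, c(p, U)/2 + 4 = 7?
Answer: -10075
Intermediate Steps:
c(p, U) = 6 (c(p, U) = -8 + 2*7 = -8 + 14 = 6)
P = 5 (P = 6 - (0 + 1)**2 = 6 - 1*1**2 = 6 - 1*1 = 6 - 1 = 5)
P + 105*(-3*32) = 5 + 105*(-3*32) = 5 + 105*(-96) = 5 - 10080 = -10075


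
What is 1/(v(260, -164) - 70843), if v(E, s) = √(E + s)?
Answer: -70843/5018730553 - 4*√6/5018730553 ≈ -1.4118e-5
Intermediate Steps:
1/(v(260, -164) - 70843) = 1/(√(260 - 164) - 70843) = 1/(√96 - 70843) = 1/(4*√6 - 70843) = 1/(-70843 + 4*√6)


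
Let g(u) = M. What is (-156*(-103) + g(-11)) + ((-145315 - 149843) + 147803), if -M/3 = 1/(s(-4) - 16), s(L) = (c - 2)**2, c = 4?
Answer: -525147/4 ≈ -1.3129e+5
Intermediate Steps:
s(L) = 4 (s(L) = (4 - 2)**2 = 2**2 = 4)
M = 1/4 (M = -3/(4 - 16) = -3/(-12) = -3*(-1/12) = 1/4 ≈ 0.25000)
g(u) = 1/4
(-156*(-103) + g(-11)) + ((-145315 - 149843) + 147803) = (-156*(-103) + 1/4) + ((-145315 - 149843) + 147803) = (16068 + 1/4) + (-295158 + 147803) = 64273/4 - 147355 = -525147/4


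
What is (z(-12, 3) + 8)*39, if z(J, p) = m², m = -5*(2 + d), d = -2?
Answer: 312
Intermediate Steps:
m = 0 (m = -5*(2 - 2) = -5*0 = 0)
z(J, p) = 0 (z(J, p) = 0² = 0)
(z(-12, 3) + 8)*39 = (0 + 8)*39 = 8*39 = 312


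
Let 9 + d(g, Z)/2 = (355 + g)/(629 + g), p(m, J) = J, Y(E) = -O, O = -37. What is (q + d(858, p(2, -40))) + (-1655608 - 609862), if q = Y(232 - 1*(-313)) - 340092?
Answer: -3874440015/1487 ≈ -2.6055e+6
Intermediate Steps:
Y(E) = 37 (Y(E) = -1*(-37) = 37)
d(g, Z) = -18 + 2*(355 + g)/(629 + g) (d(g, Z) = -18 + 2*((355 + g)/(629 + g)) = -18 + 2*(355 + g)/(629 + g))
q = -340055 (q = 37 - 340092 = -340055)
(q + d(858, p(2, -40))) + (-1655608 - 609862) = (-340055 + 4*(-2653 - 4*858)/(629 + 858)) + (-1655608 - 609862) = (-340055 + 4*(-2653 - 3432)/1487) - 2265470 = (-340055 + 4*(1/1487)*(-6085)) - 2265470 = (-340055 - 24340/1487) - 2265470 = -505686125/1487 - 2265470 = -3874440015/1487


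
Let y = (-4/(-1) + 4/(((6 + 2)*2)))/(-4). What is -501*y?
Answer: 8517/16 ≈ 532.31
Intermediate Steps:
y = -17/16 (y = (-4*(-1) + 4/((8*2)))*(-¼) = (4 + 4/16)*(-¼) = (4 + 4*(1/16))*(-¼) = (4 + ¼)*(-¼) = (17/4)*(-¼) = -17/16 ≈ -1.0625)
-501*y = -501*(-17/16) = 8517/16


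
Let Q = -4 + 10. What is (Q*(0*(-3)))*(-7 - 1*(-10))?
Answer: 0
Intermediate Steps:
Q = 6
(Q*(0*(-3)))*(-7 - 1*(-10)) = (6*(0*(-3)))*(-7 - 1*(-10)) = (6*0)*(-7 + 10) = 0*3 = 0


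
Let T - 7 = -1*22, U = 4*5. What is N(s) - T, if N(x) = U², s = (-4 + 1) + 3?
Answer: 415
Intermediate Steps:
U = 20
s = 0 (s = -3 + 3 = 0)
T = -15 (T = 7 - 1*22 = 7 - 22 = -15)
N(x) = 400 (N(x) = 20² = 400)
N(s) - T = 400 - 1*(-15) = 400 + 15 = 415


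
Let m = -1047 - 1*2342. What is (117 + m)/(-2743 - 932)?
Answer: 3272/3675 ≈ 0.89034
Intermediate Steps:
m = -3389 (m = -1047 - 2342 = -3389)
(117 + m)/(-2743 - 932) = (117 - 3389)/(-2743 - 932) = -3272/(-3675) = -3272*(-1/3675) = 3272/3675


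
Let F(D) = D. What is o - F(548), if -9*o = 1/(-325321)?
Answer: -1604483171/2927889 ≈ -548.00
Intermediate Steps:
o = 1/2927889 (o = -1/9/(-325321) = -1/9*(-1/325321) = 1/2927889 ≈ 3.4154e-7)
o - F(548) = 1/2927889 - 1*548 = 1/2927889 - 548 = -1604483171/2927889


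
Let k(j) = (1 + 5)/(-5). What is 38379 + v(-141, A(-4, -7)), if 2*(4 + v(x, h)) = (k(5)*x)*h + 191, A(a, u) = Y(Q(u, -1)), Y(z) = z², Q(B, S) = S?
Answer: 385551/10 ≈ 38555.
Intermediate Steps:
k(j) = -6/5 (k(j) = 6*(-⅕) = -6/5)
A(a, u) = 1 (A(a, u) = (-1)² = 1)
v(x, h) = 183/2 - 3*h*x/5 (v(x, h) = -4 + ((-6*x/5)*h + 191)/2 = -4 + (-6*h*x/5 + 191)/2 = -4 + (191 - 6*h*x/5)/2 = -4 + (191/2 - 3*h*x/5) = 183/2 - 3*h*x/5)
38379 + v(-141, A(-4, -7)) = 38379 + (183/2 - ⅗*1*(-141)) = 38379 + (183/2 + 423/5) = 38379 + 1761/10 = 385551/10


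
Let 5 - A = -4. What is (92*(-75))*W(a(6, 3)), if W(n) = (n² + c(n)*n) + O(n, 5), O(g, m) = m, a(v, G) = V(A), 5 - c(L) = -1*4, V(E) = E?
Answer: -1152300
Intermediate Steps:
A = 9 (A = 5 - 1*(-4) = 5 + 4 = 9)
c(L) = 9 (c(L) = 5 - (-1)*4 = 5 - 1*(-4) = 5 + 4 = 9)
a(v, G) = 9
W(n) = 5 + n² + 9*n (W(n) = (n² + 9*n) + 5 = 5 + n² + 9*n)
(92*(-75))*W(a(6, 3)) = (92*(-75))*(5 + 9² + 9*9) = -6900*(5 + 81 + 81) = -6900*167 = -1152300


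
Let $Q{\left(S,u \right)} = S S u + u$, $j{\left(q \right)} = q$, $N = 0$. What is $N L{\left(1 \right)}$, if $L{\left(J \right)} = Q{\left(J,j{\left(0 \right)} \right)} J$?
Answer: $0$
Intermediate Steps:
$Q{\left(S,u \right)} = u + u S^{2}$ ($Q{\left(S,u \right)} = S^{2} u + u = u S^{2} + u = u + u S^{2}$)
$L{\left(J \right)} = 0$ ($L{\left(J \right)} = 0 \left(1 + J^{2}\right) J = 0 J = 0$)
$N L{\left(1 \right)} = 0 \cdot 0 = 0$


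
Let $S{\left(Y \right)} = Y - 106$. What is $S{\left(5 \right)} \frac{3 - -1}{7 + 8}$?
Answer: $- \frac{404}{15} \approx -26.933$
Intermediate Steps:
$S{\left(Y \right)} = -106 + Y$
$S{\left(5 \right)} \frac{3 - -1}{7 + 8} = \left(-106 + 5\right) \frac{3 - -1}{7 + 8} = - 101 \frac{3 + 1}{15} = - 101 \cdot 4 \cdot \frac{1}{15} = \left(-101\right) \frac{4}{15} = - \frac{404}{15}$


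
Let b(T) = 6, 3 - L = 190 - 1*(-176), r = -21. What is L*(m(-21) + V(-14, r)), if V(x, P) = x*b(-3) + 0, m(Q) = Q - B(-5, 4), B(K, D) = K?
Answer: 36300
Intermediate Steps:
m(Q) = 5 + Q (m(Q) = Q - 1*(-5) = Q + 5 = 5 + Q)
L = -363 (L = 3 - (190 - 1*(-176)) = 3 - (190 + 176) = 3 - 1*366 = 3 - 366 = -363)
V(x, P) = 6*x (V(x, P) = x*6 + 0 = 6*x + 0 = 6*x)
L*(m(-21) + V(-14, r)) = -363*((5 - 21) + 6*(-14)) = -363*(-16 - 84) = -363*(-100) = 36300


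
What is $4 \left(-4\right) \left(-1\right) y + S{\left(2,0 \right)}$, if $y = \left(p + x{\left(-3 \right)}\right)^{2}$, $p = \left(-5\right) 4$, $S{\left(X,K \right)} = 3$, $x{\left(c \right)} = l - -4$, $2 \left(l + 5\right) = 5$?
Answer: $5479$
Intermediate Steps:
$l = - \frac{5}{2}$ ($l = -5 + \frac{1}{2} \cdot 5 = -5 + \frac{5}{2} = - \frac{5}{2} \approx -2.5$)
$x{\left(c \right)} = \frac{3}{2}$ ($x{\left(c \right)} = - \frac{5}{2} - -4 = - \frac{5}{2} + 4 = \frac{3}{2}$)
$p = -20$
$y = \frac{1369}{4}$ ($y = \left(-20 + \frac{3}{2}\right)^{2} = \left(- \frac{37}{2}\right)^{2} = \frac{1369}{4} \approx 342.25$)
$4 \left(-4\right) \left(-1\right) y + S{\left(2,0 \right)} = 4 \left(-4\right) \left(-1\right) \frac{1369}{4} + 3 = \left(-16\right) \left(-1\right) \frac{1369}{4} + 3 = 16 \cdot \frac{1369}{4} + 3 = 5476 + 3 = 5479$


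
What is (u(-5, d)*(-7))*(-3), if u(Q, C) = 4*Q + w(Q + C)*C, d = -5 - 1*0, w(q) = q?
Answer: 630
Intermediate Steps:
d = -5 (d = -5 + 0 = -5)
u(Q, C) = 4*Q + C*(C + Q) (u(Q, C) = 4*Q + (Q + C)*C = 4*Q + (C + Q)*C = 4*Q + C*(C + Q))
(u(-5, d)*(-7))*(-3) = ((4*(-5) - 5*(-5 - 5))*(-7))*(-3) = ((-20 - 5*(-10))*(-7))*(-3) = ((-20 + 50)*(-7))*(-3) = (30*(-7))*(-3) = -210*(-3) = 630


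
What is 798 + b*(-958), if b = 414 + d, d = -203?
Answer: -201340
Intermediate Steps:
b = 211 (b = 414 - 203 = 211)
798 + b*(-958) = 798 + 211*(-958) = 798 - 202138 = -201340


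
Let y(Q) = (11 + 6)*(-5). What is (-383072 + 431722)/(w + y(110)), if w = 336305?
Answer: 4865/33622 ≈ 0.14470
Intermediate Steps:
y(Q) = -85 (y(Q) = 17*(-5) = -85)
(-383072 + 431722)/(w + y(110)) = (-383072 + 431722)/(336305 - 85) = 48650/336220 = 48650*(1/336220) = 4865/33622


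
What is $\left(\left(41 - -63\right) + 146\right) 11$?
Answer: $2750$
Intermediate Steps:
$\left(\left(41 - -63\right) + 146\right) 11 = \left(\left(41 + 63\right) + 146\right) 11 = \left(104 + 146\right) 11 = 250 \cdot 11 = 2750$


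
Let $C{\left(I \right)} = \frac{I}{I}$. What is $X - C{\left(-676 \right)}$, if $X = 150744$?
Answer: $150743$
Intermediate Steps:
$C{\left(I \right)} = 1$
$X - C{\left(-676 \right)} = 150744 - 1 = 150743$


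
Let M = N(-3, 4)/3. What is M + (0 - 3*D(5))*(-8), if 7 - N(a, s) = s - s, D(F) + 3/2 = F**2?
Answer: 1699/3 ≈ 566.33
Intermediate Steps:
D(F) = -3/2 + F**2
N(a, s) = 7 (N(a, s) = 7 - (s - s) = 7 - 1*0 = 7 + 0 = 7)
M = 7/3 ≈ 2.3333
M + (0 - 3*D(5))*(-8) = 7/3 + (0 - 3*(-3/2 + 5**2))*(-8) = 7/3 + (0 - 3*(-3/2 + 25))*(-8) = 7/3 + (0 - 3*47/2)*(-8) = 7/3 + (0 - 141/2)*(-8) = 7/3 - 141/2*(-8) = 7/3 + 564 = 1699/3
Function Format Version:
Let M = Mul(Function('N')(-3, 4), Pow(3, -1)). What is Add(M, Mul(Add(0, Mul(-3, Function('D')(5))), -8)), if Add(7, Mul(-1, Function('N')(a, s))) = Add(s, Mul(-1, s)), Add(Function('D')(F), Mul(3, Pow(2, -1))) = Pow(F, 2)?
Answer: Rational(1699, 3) ≈ 566.33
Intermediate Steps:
Function('D')(F) = Add(Rational(-3, 2), Pow(F, 2))
Function('N')(a, s) = 7 (Function('N')(a, s) = Add(7, Mul(-1, Add(s, Mul(-1, s)))) = Add(7, Mul(-1, 0)) = Add(7, 0) = 7)
M = Rational(7, 3) (M = Mul(7, Pow(3, -1)) = Mul(7, Rational(1, 3)) = Rational(7, 3) ≈ 2.3333)
Add(M, Mul(Add(0, Mul(-3, Function('D')(5))), -8)) = Add(Rational(7, 3), Mul(Add(0, Mul(-3, Add(Rational(-3, 2), Pow(5, 2)))), -8)) = Add(Rational(7, 3), Mul(Add(0, Mul(-3, Add(Rational(-3, 2), 25))), -8)) = Add(Rational(7, 3), Mul(Add(0, Mul(-3, Rational(47, 2))), -8)) = Add(Rational(7, 3), Mul(Add(0, Rational(-141, 2)), -8)) = Add(Rational(7, 3), Mul(Rational(-141, 2), -8)) = Add(Rational(7, 3), 564) = Rational(1699, 3)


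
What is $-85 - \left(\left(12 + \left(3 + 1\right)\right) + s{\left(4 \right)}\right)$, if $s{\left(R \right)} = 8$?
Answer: $-109$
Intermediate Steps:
$-85 - \left(\left(12 + \left(3 + 1\right)\right) + s{\left(4 \right)}\right) = -85 - \left(\left(12 + \left(3 + 1\right)\right) + 8\right) = -85 - \left(\left(12 + 4\right) + 8\right) = -85 - \left(16 + 8\right) = -85 - 24 = -109$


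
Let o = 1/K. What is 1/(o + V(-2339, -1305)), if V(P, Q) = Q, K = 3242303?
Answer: -3242303/4231205414 ≈ -0.00076628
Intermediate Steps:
o = 1/3242303 ≈ 3.0842e-7
1/(o + V(-2339, -1305)) = 1/(1/3242303 - 1305) = 1/(-4231205414/3242303) = -3242303/4231205414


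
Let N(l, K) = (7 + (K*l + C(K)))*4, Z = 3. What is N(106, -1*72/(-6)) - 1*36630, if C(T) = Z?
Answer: -31502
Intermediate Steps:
C(T) = 3
N(l, K) = 40 + 4*K*l (N(l, K) = (7 + (K*l + 3))*4 = (7 + (3 + K*l))*4 = (10 + K*l)*4 = 40 + 4*K*l)
N(106, -1*72/(-6)) - 1*36630 = (40 + 4*(-1*72/(-6))*106) - 1*36630 = (40 + 4*(-72*(-1/6))*106) - 36630 = (40 + 4*12*106) - 36630 = (40 + 5088) - 36630 = 5128 - 36630 = -31502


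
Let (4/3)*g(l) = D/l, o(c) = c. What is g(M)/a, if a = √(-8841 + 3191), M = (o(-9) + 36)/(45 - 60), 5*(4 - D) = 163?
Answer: -143*I*√226/13560 ≈ -0.15854*I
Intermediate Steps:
D = -143/5 (D = 4 - ⅕*163 = 4 - 163/5 = -143/5 ≈ -28.600)
M = -9/5 (M = (-9 + 36)/(45 - 60) = 27/(-15) = 27*(-1/15) = -9/5 ≈ -1.8000)
g(l) = -429/(20*l) (g(l) = 3*(-143/(5*l))/4 = -429/(20*l))
a = 5*I*√226 (a = √(-5650) = 5*I*√226 ≈ 75.167*I)
g(M)/a = (-429/(20*(-9/5)))/((5*I*√226)) = (-429/20*(-5/9))*(-I*√226/1130) = 143*(-I*√226/1130)/12 = -143*I*√226/13560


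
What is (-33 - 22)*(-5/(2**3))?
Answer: 275/8 ≈ 34.375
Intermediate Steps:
(-33 - 22)*(-5/(2**3)) = -(-275)/8 = -55*(-5/8) = 275/8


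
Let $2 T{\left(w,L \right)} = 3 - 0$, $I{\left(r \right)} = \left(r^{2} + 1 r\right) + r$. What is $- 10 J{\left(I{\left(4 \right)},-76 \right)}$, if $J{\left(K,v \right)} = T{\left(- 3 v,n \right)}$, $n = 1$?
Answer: $-15$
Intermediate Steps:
$I{\left(r \right)} = r^{2} + 2 r$ ($I{\left(r \right)} = \left(r^{2} + r\right) + r = \left(r + r^{2}\right) + r = r^{2} + 2 r$)
$T{\left(w,L \right)} = \frac{3}{2}$ ($T{\left(w,L \right)} = \frac{3 - 0}{2} = \frac{3 + 0}{2} = \frac{1}{2} \cdot 3 = \frac{3}{2}$)
$J{\left(K,v \right)} = \frac{3}{2}$
$- 10 J{\left(I{\left(4 \right)},-76 \right)} = \left(-10\right) \frac{3}{2} = -15$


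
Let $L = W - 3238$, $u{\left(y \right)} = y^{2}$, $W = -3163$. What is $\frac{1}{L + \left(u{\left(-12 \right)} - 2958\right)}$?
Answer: $- \frac{1}{9215} \approx -0.00010852$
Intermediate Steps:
$L = -6401$ ($L = -3163 - 3238 = -6401$)
$\frac{1}{L + \left(u{\left(-12 \right)} - 2958\right)} = \frac{1}{-6401 + \left(\left(-12\right)^{2} - 2958\right)} = \frac{1}{-6401 + \left(144 - 2958\right)} = \frac{1}{-6401 - 2814} = \frac{1}{-9215} = - \frac{1}{9215}$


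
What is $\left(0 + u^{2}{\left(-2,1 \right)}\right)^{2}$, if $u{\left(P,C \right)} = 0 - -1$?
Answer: $1$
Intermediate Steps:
$u{\left(P,C \right)} = 1$ ($u{\left(P,C \right)} = 0 + 1 = 1$)
$\left(0 + u^{2}{\left(-2,1 \right)}\right)^{2} = \left(0 + 1^{2}\right)^{2} = \left(0 + 1\right)^{2} = 1^{2} = 1$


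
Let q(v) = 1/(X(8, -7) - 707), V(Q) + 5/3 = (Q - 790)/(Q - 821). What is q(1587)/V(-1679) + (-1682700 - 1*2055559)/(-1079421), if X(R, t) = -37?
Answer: 24103872031/6956009214 ≈ 3.4652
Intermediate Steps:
V(Q) = -5/3 + (-790 + Q)/(-821 + Q) (V(Q) = -5/3 + (Q - 790)/(Q - 821) = -5/3 + (-790 + Q)/(-821 + Q))
q(v) = -1/744 (q(v) = 1/(-37 - 707) = 1/(-744) = -1/744)
q(1587)/V(-1679) + (-1682700 - 1*2055559)/(-1079421) = -3*(-821 - 1679)/(1735 - 2*(-1679))/744 + (-1682700 - 1*2055559)/(-1079421) = -(-7500/(1735 + 3358))/744 + (-1682700 - 2055559)*(-1/1079421) = -1/(744*((1/3)*(-1/2500)*5093)) - 3738259*(-1/1079421) = -1/(744*(-5093/7500)) + 76291/22029 = -1/744*(-7500/5093) + 76291/22029 = 625/315766 + 76291/22029 = 24103872031/6956009214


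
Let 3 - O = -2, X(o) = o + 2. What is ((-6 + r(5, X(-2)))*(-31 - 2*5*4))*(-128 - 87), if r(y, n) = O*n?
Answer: -91590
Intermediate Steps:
X(o) = 2 + o
O = 5 (O = 3 - 1*(-2) = 3 + 2 = 5)
r(y, n) = 5*n
((-6 + r(5, X(-2)))*(-31 - 2*5*4))*(-128 - 87) = ((-6 + 5*(2 - 2))*(-31 - 2*5*4))*(-128 - 87) = ((-6 + 5*0)*(-31 - 10*4))*(-215) = ((-6 + 0)*(-31 - 40))*(-215) = -6*(-71)*(-215) = 426*(-215) = -91590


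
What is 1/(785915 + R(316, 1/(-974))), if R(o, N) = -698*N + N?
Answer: 974/765481907 ≈ 1.2724e-6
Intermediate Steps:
R(o, N) = -697*N
1/(785915 + R(316, 1/(-974))) = 1/(785915 - 697/(-974)) = 1/(785915 - 697*(-1/974)) = 1/(785915 + 697/974) = 1/(765481907/974) = 974/765481907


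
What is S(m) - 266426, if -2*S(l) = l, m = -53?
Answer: -532799/2 ≈ -2.6640e+5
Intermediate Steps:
S(l) = -l/2
S(m) - 266426 = -½*(-53) - 266426 = 53/2 - 266426 = -532799/2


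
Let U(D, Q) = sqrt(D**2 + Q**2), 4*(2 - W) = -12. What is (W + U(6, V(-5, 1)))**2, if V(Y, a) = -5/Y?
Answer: (5 + sqrt(37))**2 ≈ 122.83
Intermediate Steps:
W = 5 (W = 2 - 1/4*(-12) = 2 + 3 = 5)
(W + U(6, V(-5, 1)))**2 = (5 + sqrt(6**2 + (-5/(-5))**2))**2 = (5 + sqrt(36 + (-5*(-1/5))**2))**2 = (5 + sqrt(36 + 1**2))**2 = (5 + sqrt(36 + 1))**2 = (5 + sqrt(37))**2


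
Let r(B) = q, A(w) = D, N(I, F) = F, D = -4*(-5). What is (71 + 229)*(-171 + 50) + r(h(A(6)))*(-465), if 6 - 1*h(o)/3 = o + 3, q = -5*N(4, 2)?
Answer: -31650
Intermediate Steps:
D = 20
q = -10 (q = -5*2 = -10)
A(w) = 20
h(o) = 9 - 3*o (h(o) = 18 - 3*(o + 3) = 18 - 3*(3 + o) = 18 + (-9 - 3*o) = 9 - 3*o)
r(B) = -10
(71 + 229)*(-171 + 50) + r(h(A(6)))*(-465) = (71 + 229)*(-171 + 50) - 10*(-465) = 300*(-121) + 4650 = -36300 + 4650 = -31650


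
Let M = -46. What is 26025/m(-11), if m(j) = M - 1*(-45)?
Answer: -26025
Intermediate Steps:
m(j) = -1 (m(j) = -46 - 1*(-45) = -46 + 45 = -1)
26025/m(-11) = 26025/(-1) = 26025*(-1) = -26025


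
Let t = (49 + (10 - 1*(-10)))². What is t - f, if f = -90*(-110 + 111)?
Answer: 4851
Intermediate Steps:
f = -90 (f = -90*1 = -90)
t = 4761 (t = (49 + (10 + 10))² = (49 + 20)² = 69² = 4761)
t - f = 4761 - 1*(-90) = 4761 + 90 = 4851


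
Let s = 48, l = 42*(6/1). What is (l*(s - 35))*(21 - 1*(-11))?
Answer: 104832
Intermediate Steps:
l = 252 (l = 42*(6*1) = 42*6 = 252)
(l*(s - 35))*(21 - 1*(-11)) = (252*(48 - 35))*(21 - 1*(-11)) = (252*13)*(21 + 11) = 3276*32 = 104832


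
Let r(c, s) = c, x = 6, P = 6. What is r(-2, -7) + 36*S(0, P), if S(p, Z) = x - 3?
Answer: 106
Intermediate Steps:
S(p, Z) = 3 (S(p, Z) = 6 - 3 = 3)
r(-2, -7) + 36*S(0, P) = -2 + 36*3 = -2 + 108 = 106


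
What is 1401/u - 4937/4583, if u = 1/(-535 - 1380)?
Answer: -12295804382/4583 ≈ -2.6829e+6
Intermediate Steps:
u = -1/1915 (u = 1/(-1915) = -1/1915 ≈ -0.00052219)
1401/u - 4937/4583 = 1401/(-1/1915) - 4937/4583 = 1401*(-1915) - 4937*1/4583 = -2682915 - 4937/4583 = -12295804382/4583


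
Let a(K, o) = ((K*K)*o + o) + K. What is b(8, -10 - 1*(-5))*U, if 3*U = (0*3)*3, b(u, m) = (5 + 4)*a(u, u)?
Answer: 0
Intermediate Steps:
a(K, o) = K + o + o*K**2 (a(K, o) = (K**2*o + o) + K = (o*K**2 + o) + K = (o + o*K**2) + K = K + o + o*K**2)
b(u, m) = 9*u**3 + 18*u (b(u, m) = (5 + 4)*(u + u + u*u**2) = 9*(u + u + u**3) = 9*(u**3 + 2*u) = 9*u**3 + 18*u)
U = 0 (U = ((0*3)*3)/3 = (0*3)/3 = (1/3)*0 = 0)
b(8, -10 - 1*(-5))*U = (9*8*(2 + 8**2))*0 = (9*8*(2 + 64))*0 = (9*8*66)*0 = 4752*0 = 0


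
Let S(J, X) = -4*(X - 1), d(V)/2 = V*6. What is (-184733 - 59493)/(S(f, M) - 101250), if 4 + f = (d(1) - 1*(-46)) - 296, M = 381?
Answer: 122113/51385 ≈ 2.3764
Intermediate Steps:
d(V) = 12*V (d(V) = 2*(V*6) = 2*(6*V) = 12*V)
f = -242 (f = -4 + ((12*1 - 1*(-46)) - 296) = -4 + ((12 + 46) - 296) = -4 + (58 - 296) = -4 - 238 = -242)
S(J, X) = 4 - 4*X (S(J, X) = -4*(-1 + X) = 4 - 4*X)
(-184733 - 59493)/(S(f, M) - 101250) = (-184733 - 59493)/((4 - 4*381) - 101250) = -244226/((4 - 1524) - 101250) = -244226/(-1520 - 101250) = -244226/(-102770) = -244226*(-1/102770) = 122113/51385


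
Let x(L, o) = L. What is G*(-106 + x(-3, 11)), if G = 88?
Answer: -9592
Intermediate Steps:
G*(-106 + x(-3, 11)) = 88*(-106 - 3) = 88*(-109) = -9592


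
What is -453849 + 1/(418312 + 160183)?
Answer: -262549377254/578495 ≈ -4.5385e+5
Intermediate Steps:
-453849 + 1/(418312 + 160183) = -453849 + 1/578495 = -262549377254/578495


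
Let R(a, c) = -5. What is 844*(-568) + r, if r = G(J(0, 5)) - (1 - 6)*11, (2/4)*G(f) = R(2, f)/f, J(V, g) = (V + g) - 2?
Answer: -1438021/3 ≈ -4.7934e+5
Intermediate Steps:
J(V, g) = -2 + V + g
G(f) = -10/f (G(f) = 2*(-5/f) = -10/f)
r = 155/3 (r = -10/(-2 + 0 + 5) - (1 - 6)*11 = -10/3 - (-5)*11 = -10*1/3 - 1*(-55) = -10/3 + 55 = 155/3 ≈ 51.667)
844*(-568) + r = 844*(-568) + 155/3 = -479392 + 155/3 = -1438021/3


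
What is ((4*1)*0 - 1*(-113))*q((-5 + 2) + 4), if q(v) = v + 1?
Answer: 226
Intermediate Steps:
q(v) = 1 + v
((4*1)*0 - 1*(-113))*q((-5 + 2) + 4) = ((4*1)*0 - 1*(-113))*(1 + ((-5 + 2) + 4)) = (4*0 + 113)*(1 + (-3 + 4)) = (0 + 113)*(1 + 1) = 113*2 = 226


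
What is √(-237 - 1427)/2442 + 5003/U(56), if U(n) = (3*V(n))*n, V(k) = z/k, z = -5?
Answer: -5003/15 + 4*I*√26/1221 ≈ -333.53 + 0.016704*I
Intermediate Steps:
V(k) = -5/k
U(n) = -15 (U(n) = (3*(-5/n))*n = (-15/n)*n = -15)
√(-237 - 1427)/2442 + 5003/U(56) = √(-237 - 1427)/2442 + 5003/(-15) = √(-1664)*(1/2442) + 5003*(-1/15) = (8*I*√26)*(1/2442) - 5003/15 = 4*I*√26/1221 - 5003/15 = -5003/15 + 4*I*√26/1221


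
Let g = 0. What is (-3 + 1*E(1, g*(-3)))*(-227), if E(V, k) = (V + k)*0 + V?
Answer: 454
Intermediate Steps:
E(V, k) = V (E(V, k) = 0 + V = V)
(-3 + 1*E(1, g*(-3)))*(-227) = (-3 + 1*1)*(-227) = (-3 + 1)*(-227) = -2*(-227) = 454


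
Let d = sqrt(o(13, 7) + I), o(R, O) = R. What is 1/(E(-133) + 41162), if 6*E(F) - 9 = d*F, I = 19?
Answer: 11142/458639461 + 24*sqrt(2)/458639461 ≈ 2.4368e-5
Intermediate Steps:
d = 4*sqrt(2) (d = sqrt(13 + 19) = sqrt(32) = 4*sqrt(2) ≈ 5.6569)
E(F) = 3/2 + 2*F*sqrt(2)/3 (E(F) = 3/2 + ((4*sqrt(2))*F)/6 = 3/2 + (4*F*sqrt(2))/6 = 3/2 + 2*F*sqrt(2)/3)
1/(E(-133) + 41162) = 1/((3/2 + (2/3)*(-133)*sqrt(2)) + 41162) = 1/((3/2 - 266*sqrt(2)/3) + 41162) = 1/(82327/2 - 266*sqrt(2)/3)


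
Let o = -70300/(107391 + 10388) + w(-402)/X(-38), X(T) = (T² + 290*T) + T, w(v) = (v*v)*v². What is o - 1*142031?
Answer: -1618362642139175/566163653 ≈ -2.8585e+6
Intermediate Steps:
w(v) = v⁴ (w(v) = v²*v² = v⁴)
X(T) = T² + 291*T
o = -1537949852339932/566163653 (o = -70300/(107391 + 10388) + (-402)⁴/((-38*(291 - 38))) = -70300/117779 + 26115852816/((-38*253)) = -70300*1/117779 + 26115852816/(-9614) = -70300/117779 + 26115852816*(-1/9614) = -70300/117779 - 13057926408/4807 = -1537949852339932/566163653 ≈ -2.7164e+6)
o - 1*142031 = -1537949852339932/566163653 - 1*142031 = -1537949852339932/566163653 - 142031 = -1618362642139175/566163653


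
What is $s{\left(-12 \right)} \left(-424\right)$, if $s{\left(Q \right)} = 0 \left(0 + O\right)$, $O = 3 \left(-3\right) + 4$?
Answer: $0$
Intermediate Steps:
$O = -5$ ($O = -9 + 4 = -5$)
$s{\left(Q \right)} = 0$ ($s{\left(Q \right)} = 0 \left(0 - 5\right) = 0 \left(-5\right) = 0$)
$s{\left(-12 \right)} \left(-424\right) = 0 \left(-424\right) = 0$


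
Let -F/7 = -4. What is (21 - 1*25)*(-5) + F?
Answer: 48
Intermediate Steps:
F = 28 (F = -7*(-4) = 28)
(21 - 1*25)*(-5) + F = (21 - 1*25)*(-5) + 28 = (21 - 25)*(-5) + 28 = -4*(-5) + 28 = 20 + 28 = 48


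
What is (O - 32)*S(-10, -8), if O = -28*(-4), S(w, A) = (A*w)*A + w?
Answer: -52000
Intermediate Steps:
S(w, A) = w + w*A² (S(w, A) = w*A² + w = w + w*A²)
O = 112
(O - 32)*S(-10, -8) = (112 - 32)*(-10*(1 + (-8)²)) = 80*(-10*(1 + 64)) = 80*(-10*65) = 80*(-650) = -52000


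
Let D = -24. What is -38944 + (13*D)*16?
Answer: -43936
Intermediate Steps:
-38944 + (13*D)*16 = -38944 + (13*(-24))*16 = -38944 - 312*16 = -38944 - 4992 = -43936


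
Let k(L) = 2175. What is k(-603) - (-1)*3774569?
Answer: 3776744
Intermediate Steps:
k(-603) - (-1)*3774569 = 2175 - (-1)*3774569 = 2175 - 1*(-3774569) = 2175 + 3774569 = 3776744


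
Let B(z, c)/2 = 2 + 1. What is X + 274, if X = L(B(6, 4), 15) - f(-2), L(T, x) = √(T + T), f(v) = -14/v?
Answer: 267 + 2*√3 ≈ 270.46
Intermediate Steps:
B(z, c) = 6 (B(z, c) = 2*(2 + 1) = 2*3 = 6)
L(T, x) = √2*√T (L(T, x) = √(2*T) = √2*√T)
X = -7 + 2*√3 (X = √2*√6 - (-14)/(-2) = 2*√3 - (-14)*(-1)/2 = 2*√3 - 1*7 = 2*√3 - 7 = -7 + 2*√3 ≈ -3.5359)
X + 274 = (-7 + 2*√3) + 274 = 267 + 2*√3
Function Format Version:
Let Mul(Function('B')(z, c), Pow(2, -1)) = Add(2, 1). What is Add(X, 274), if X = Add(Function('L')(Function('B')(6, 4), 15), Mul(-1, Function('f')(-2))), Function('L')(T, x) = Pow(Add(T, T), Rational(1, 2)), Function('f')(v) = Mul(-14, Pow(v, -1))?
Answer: Add(267, Mul(2, Pow(3, Rational(1, 2)))) ≈ 270.46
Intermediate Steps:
Function('B')(z, c) = 6 (Function('B')(z, c) = Mul(2, Add(2, 1)) = Mul(2, 3) = 6)
Function('L')(T, x) = Mul(Pow(2, Rational(1, 2)), Pow(T, Rational(1, 2))) (Function('L')(T, x) = Pow(Mul(2, T), Rational(1, 2)) = Mul(Pow(2, Rational(1, 2)), Pow(T, Rational(1, 2))))
X = Add(-7, Mul(2, Pow(3, Rational(1, 2)))) (X = Add(Mul(Pow(2, Rational(1, 2)), Pow(6, Rational(1, 2))), Mul(-1, Mul(-14, Pow(-2, -1)))) = Add(Mul(2, Pow(3, Rational(1, 2))), Mul(-1, Mul(-14, Rational(-1, 2)))) = Add(Mul(2, Pow(3, Rational(1, 2))), Mul(-1, 7)) = Add(Mul(2, Pow(3, Rational(1, 2))), -7) = Add(-7, Mul(2, Pow(3, Rational(1, 2)))) ≈ -3.5359)
Add(X, 274) = Add(Add(-7, Mul(2, Pow(3, Rational(1, 2)))), 274) = Add(267, Mul(2, Pow(3, Rational(1, 2))))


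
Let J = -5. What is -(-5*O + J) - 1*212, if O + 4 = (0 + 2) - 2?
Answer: -227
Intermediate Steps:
O = -4 (O = -4 + ((0 + 2) - 2) = -4 + (2 - 2) = -4 + 0 = -4)
-(-5*O + J) - 1*212 = -(-5*(-4) - 5) - 1*212 = -(20 - 5) - 212 = -1*15 - 212 = -15 - 212 = -227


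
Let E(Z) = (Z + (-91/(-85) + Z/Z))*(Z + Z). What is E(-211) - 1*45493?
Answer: 3627393/85 ≈ 42675.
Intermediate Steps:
E(Z) = 2*Z*(176/85 + Z) (E(Z) = (Z + (-91*(-1/85) + 1))*(2*Z) = (Z + (91/85 + 1))*(2*Z) = (Z + 176/85)*(2*Z) = (176/85 + Z)*(2*Z) = 2*Z*(176/85 + Z))
E(-211) - 1*45493 = (2/85)*(-211)*(176 + 85*(-211)) - 1*45493 = (2/85)*(-211)*(176 - 17935) - 45493 = (2/85)*(-211)*(-17759) - 45493 = 7494298/85 - 45493 = 3627393/85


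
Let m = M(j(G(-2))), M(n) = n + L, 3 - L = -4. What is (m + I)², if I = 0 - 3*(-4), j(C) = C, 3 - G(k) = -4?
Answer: 676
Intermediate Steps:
L = 7 (L = 3 - 1*(-4) = 3 + 4 = 7)
G(k) = 7 (G(k) = 3 - 1*(-4) = 3 + 4 = 7)
I = 12 (I = 0 + 12 = 12)
M(n) = 7 + n (M(n) = n + 7 = 7 + n)
m = 14 (m = 7 + 7 = 14)
(m + I)² = (14 + 12)² = 26² = 676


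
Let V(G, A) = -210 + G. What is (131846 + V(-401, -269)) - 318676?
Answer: -187441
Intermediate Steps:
(131846 + V(-401, -269)) - 318676 = (131846 + (-210 - 401)) - 318676 = (131846 - 611) - 318676 = 131235 - 318676 = -187441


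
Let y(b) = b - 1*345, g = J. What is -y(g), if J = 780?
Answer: -435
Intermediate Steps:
g = 780
y(b) = -345 + b (y(b) = b - 345 = -345 + b)
-y(g) = -(-345 + 780) = -1*435 = -435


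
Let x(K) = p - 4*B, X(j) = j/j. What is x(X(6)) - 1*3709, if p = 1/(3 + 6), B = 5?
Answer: -33560/9 ≈ -3728.9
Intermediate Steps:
X(j) = 1
p = ⅑ (p = 1/9 = ⅑ ≈ 0.11111)
x(K) = -179/9 (x(K) = ⅑ - 4*5 = ⅑ - 20 = -179/9)
x(X(6)) - 1*3709 = -179/9 - 1*3709 = -179/9 - 3709 = -33560/9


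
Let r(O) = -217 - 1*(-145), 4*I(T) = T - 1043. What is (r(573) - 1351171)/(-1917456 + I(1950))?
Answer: 5404972/7668917 ≈ 0.70479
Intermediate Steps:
I(T) = -1043/4 + T/4 (I(T) = (T - 1043)/4 = (-1043 + T)/4 = -1043/4 + T/4)
r(O) = -72 (r(O) = -217 + 145 = -72)
(r(573) - 1351171)/(-1917456 + I(1950)) = (-72 - 1351171)/(-1917456 + (-1043/4 + (¼)*1950)) = -1351243/(-1917456 + (-1043/4 + 975/2)) = -1351243/(-1917456 + 907/4) = -1351243/(-7668917/4) = -1351243*(-4/7668917) = 5404972/7668917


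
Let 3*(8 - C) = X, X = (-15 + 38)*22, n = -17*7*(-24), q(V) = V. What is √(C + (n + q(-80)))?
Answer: √23538/3 ≈ 51.140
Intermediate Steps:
n = 2856 (n = -119*(-24) = 2856)
X = 506 (X = 23*22 = 506)
C = -482/3 (C = 8 - ⅓*506 = 8 - 506/3 = -482/3 ≈ -160.67)
√(C + (n + q(-80))) = √(-482/3 + (2856 - 80)) = √(-482/3 + 2776) = √(7846/3) = √23538/3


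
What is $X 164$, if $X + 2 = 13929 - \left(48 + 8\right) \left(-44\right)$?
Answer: $2688124$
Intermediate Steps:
$X = 16391$ ($X = -2 + \left(13929 - \left(48 + 8\right) \left(-44\right)\right) = -2 + \left(13929 - 56 \left(-44\right)\right) = -2 + \left(13929 - -2464\right) = -2 + \left(13929 + 2464\right) = -2 + 16393 = 16391$)
$X 164 = 16391 \cdot 164 = 2688124$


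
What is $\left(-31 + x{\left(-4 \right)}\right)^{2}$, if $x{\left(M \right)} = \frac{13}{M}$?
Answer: $\frac{18769}{16} \approx 1173.1$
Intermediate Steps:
$\left(-31 + x{\left(-4 \right)}\right)^{2} = \left(-31 + \frac{13}{-4}\right)^{2} = \left(-31 + 13 \left(- \frac{1}{4}\right)\right)^{2} = \left(-31 - \frac{13}{4}\right)^{2} = \left(- \frac{137}{4}\right)^{2} = \frac{18769}{16}$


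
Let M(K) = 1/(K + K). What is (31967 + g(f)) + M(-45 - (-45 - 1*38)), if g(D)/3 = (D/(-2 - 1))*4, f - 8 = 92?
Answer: 2399093/76 ≈ 31567.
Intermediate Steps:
f = 100 (f = 8 + 92 = 100)
g(D) = -4*D (g(D) = 3*((D/(-2 - 1))*4) = 3*((D/(-3))*4) = 3*((D*(-1/3))*4) = 3*(-D/3*4) = 3*(-4*D/3) = -4*D)
M(K) = 1/(2*K)
(31967 + g(f)) + M(-45 - (-45 - 1*38)) = (31967 - 4*100) + 1/(2*(-45 - (-45 - 1*38))) = (31967 - 400) + 1/(2*(-45 - (-45 - 38))) = 31567 + 1/(2*(-45 - 1*(-83))) = 31567 + 1/(2*(-45 + 83)) = 31567 + (1/2)/38 = 31567 + (1/2)*(1/38) = 31567 + 1/76 = 2399093/76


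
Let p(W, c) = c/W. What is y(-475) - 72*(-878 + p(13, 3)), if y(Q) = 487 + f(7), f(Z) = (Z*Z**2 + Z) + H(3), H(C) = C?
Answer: 832512/13 ≈ 64039.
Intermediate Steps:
f(Z) = 3 + Z + Z**3 (f(Z) = (Z*Z**2 + Z) + 3 = (Z**3 + Z) + 3 = (Z + Z**3) + 3 = 3 + Z + Z**3)
y(Q) = 840 (y(Q) = 487 + (3 + 7 + 7**3) = 487 + (3 + 7 + 343) = 487 + 353 = 840)
y(-475) - 72*(-878 + p(13, 3)) = 840 - 72*(-878 + 3/13) = 840 - 72*(-11411/13) = 840 + 821592/13 = 832512/13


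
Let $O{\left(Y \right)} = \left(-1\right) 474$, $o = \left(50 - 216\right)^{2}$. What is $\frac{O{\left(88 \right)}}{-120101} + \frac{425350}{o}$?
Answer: $\frac{307819409}{19936766} \approx 15.44$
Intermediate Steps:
$o = 27556$ ($o = \left(-166\right)^{2} = 27556$)
$O{\left(Y \right)} = -474$
$\frac{O{\left(88 \right)}}{-120101} + \frac{425350}{o} = - \frac{474}{-120101} + \frac{425350}{27556} = \left(-474\right) \left(- \frac{1}{120101}\right) + 425350 \cdot \frac{1}{27556} = \frac{474}{120101} + \frac{212675}{13778} = \frac{307819409}{19936766}$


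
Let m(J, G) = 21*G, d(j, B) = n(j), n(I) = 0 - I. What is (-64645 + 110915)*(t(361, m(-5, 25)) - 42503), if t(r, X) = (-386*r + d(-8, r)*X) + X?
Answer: -8195527480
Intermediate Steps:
n(I) = -I
d(j, B) = -j
t(r, X) = -386*r + 9*X (t(r, X) = (-386*r + (-1*(-8))*X) + X = (-386*r + 8*X) + X = -386*r + 9*X)
(-64645 + 110915)*(t(361, m(-5, 25)) - 42503) = (-64645 + 110915)*((-386*361 + 9*(21*25)) - 42503) = 46270*((-139346 + 9*525) - 42503) = 46270*((-139346 + 4725) - 42503) = 46270*(-134621 - 42503) = 46270*(-177124) = -8195527480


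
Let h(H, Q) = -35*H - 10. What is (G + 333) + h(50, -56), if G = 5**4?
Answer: -802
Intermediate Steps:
h(H, Q) = -10 - 35*H
G = 625
(G + 333) + h(50, -56) = (625 + 333) + (-10 - 35*50) = 958 + (-10 - 1750) = 958 - 1760 = -802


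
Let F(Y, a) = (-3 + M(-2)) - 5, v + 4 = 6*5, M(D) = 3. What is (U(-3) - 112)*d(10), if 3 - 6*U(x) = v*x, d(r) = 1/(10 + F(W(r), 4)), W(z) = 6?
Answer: -197/10 ≈ -19.700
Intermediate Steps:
v = 26 (v = -4 + 6*5 = -4 + 30 = 26)
F(Y, a) = -5 (F(Y, a) = (-3 + 3) - 5 = 0 - 5 = -5)
d(r) = ⅕ (d(r) = 1/(10 - 5) = 1/5 = ⅕)
U(x) = ½ - 13*x/3
(U(-3) - 112)*d(10) = ((½ - 13/3*(-3)) - 112)*(⅕) = ((½ + 13) - 112)*(⅕) = (27/2 - 112)*(⅕) = -197/2*⅕ = -197/10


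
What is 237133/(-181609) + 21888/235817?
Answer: -51944934869/42826489553 ≈ -1.2129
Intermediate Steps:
237133/(-181609) + 21888/235817 = 237133*(-1/181609) + 21888*(1/235817) = -237133/181609 + 21888/235817 = -51944934869/42826489553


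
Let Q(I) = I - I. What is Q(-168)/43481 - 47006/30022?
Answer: -23503/15011 ≈ -1.5657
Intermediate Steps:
Q(I) = 0
Q(-168)/43481 - 47006/30022 = 0/43481 - 47006/30022 = 0*(1/43481) - 47006*1/30022 = 0 - 23503/15011 = -23503/15011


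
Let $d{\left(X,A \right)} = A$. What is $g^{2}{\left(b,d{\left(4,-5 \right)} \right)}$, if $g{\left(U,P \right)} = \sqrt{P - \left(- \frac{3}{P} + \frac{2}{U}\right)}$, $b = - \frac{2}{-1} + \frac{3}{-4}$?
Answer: $- \frac{36}{5} \approx -7.2$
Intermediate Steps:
$b = \frac{5}{4}$ ($b = \left(-2\right) \left(-1\right) + 3 \left(- \frac{1}{4}\right) = 2 - \frac{3}{4} = \frac{5}{4} \approx 1.25$)
$g{\left(U,P \right)} = \sqrt{P - \frac{2}{U} + \frac{3}{P}}$
$g^{2}{\left(b,d{\left(4,-5 \right)} \right)} = \left(\sqrt{-5 - \frac{2}{\frac{5}{4}} + \frac{3}{-5}}\right)^{2} = \left(\sqrt{-5 - \frac{8}{5} + 3 \left(- \frac{1}{5}\right)}\right)^{2} = \left(\sqrt{-5 - \frac{8}{5} - \frac{3}{5}}\right)^{2} = \left(\sqrt{- \frac{36}{5}}\right)^{2} = \left(\frac{6 i \sqrt{5}}{5}\right)^{2} = - \frac{36}{5}$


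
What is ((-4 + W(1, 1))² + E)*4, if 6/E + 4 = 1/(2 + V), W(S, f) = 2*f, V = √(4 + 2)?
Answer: 512/47 - 24*√6/47 ≈ 9.6428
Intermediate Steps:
V = √6 ≈ 2.4495
E = 6/(-4 + 1/(2 + √6)) ≈ -1.5893
((-4 + W(1, 1))² + E)*4 = ((-4 + 2*1)² + (-60/47 - 6*√6/47))*4 = ((-4 + 2)² + (-60/47 - 6*√6/47))*4 = ((-2)² + (-60/47 - 6*√6/47))*4 = (4 + (-60/47 - 6*√6/47))*4 = (128/47 - 6*√6/47)*4 = 512/47 - 24*√6/47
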